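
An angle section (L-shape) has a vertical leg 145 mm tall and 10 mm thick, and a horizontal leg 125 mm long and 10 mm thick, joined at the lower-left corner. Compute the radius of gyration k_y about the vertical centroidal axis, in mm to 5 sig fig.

Break the section into simple shapes (no overlaps), measuring from the bottom-left corner of the bounding box.
Vertical leg: 10 × 145, A = 1 450 mm², x = 5 mm, Ī = 12083.33 mm⁴.
Horizontal leg (remainder): 115 × 10, A = 1 150 mm², x = 67.5 mm, Ī = 1 267 396 mm⁴.
Centroid: x̄ = ΣA·x / ΣA = 32.64423 mm.
Transfer each piece to the vertical centroidal axis using Ī + A·d² with d = x − 32.64423:
  vertical leg: d = -27.64423 mm → contributes +1 120 178 mm⁴
  horizontal leg (remainder): d = 34.85577 mm → contributes +2 664 559 mm⁴
Total I = 3 784 738 mm⁴.
Radius of gyration: k = √(I/A) = √(3 784 738 / 2 600) = 38.15322 mm.

k_y ≈ 38.153 mm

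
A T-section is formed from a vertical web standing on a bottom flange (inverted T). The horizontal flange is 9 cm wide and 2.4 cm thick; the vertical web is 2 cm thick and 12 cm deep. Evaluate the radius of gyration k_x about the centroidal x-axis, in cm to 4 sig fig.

k_x ≈ 4.412 cm

Decompose the section into non-overlapping parts with the origin at the bottom-left of its bounding rectangle.
Flange: 9 × 2.4, A = 21.6 cm², y = 1.2 cm, Ī = 10.368 cm⁴.
Web: 2 × 12, A = 24 cm², y = 8.4 cm, Ī = 288 cm⁴.
Centroid: ȳ = ΣA·y / ΣA = 4.98947 cm.
Transfer each piece to the centroidal x-axis using Ī + A·d² with d = y − 4.98947:
  flange: d = -3.78947 cm → contributes +320.546 cm⁴
  web: d = 3.41053 cm → contributes +567.161 cm⁴
Total I = 887.707 cm⁴.
Radius of gyration: k = √(I/A) = √(887.707 / 45.6) = 4.41217 cm.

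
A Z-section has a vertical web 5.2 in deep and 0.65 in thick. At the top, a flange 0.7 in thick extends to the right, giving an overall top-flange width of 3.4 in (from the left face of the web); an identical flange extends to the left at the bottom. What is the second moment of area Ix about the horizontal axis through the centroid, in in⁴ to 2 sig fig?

Decompose the section into non-overlapping parts with the origin at the bottom-left of its bounding rectangle.
Web: 0.65 × 5.2, A = 3.38 in², y = 2.6 in, Ī = 7.616 in⁴.
Top flange (beyond web): 2.75 × 0.7, A = 1.925 in², y = 4.85 in, Ī = 0.0786 in⁴.
Bottom flange (beyond web): 2.75 × 0.7, A = 1.925 in², y = 0.35 in, Ī = 0.0786 in⁴.
Centroid: ȳ = ΣA·y / ΣA = 2.6 in.
Transfer each piece to the horizontal axis through the centroid using Ī + A·d² with d = y − 2.6:
  web: d = 0 in → contributes +7.616 in⁴
  top flange (beyond web): d = 2.25 in → contributes +9.824 in⁴
  bottom flange (beyond web): d = -2.25 in → contributes +9.824 in⁴
Total I = 27.26 in⁴.

Ix ≈ 27 in⁴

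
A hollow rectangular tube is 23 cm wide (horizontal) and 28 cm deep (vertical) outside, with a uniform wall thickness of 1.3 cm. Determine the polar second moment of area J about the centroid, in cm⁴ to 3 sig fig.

J ≈ 2.46 × 10⁴ cm⁴

Treat the section as a set of non-overlapping primitives; coordinates are from the bounding-box lower-left.
Outer rectangle: 23 × 28, A = 644 cm², y = 14 cm, Ī = 42 075 cm⁴.
Inner void (subtracted): 20.4 × 25.4, A = 518.16 cm², y = 14 cm, Ī = 27 858 cm⁴.
By symmetry the centroid is at mid-height, ȳ = 14 cm.
All pieces are centred on the centroidal x-axis, so I = ΣĪ (holes subtracted) = 14 217 cm⁴.
Repeating about the centroidal y-axis gives I_y = 10 420 cm⁴.
Polar second moment: J = I_x + I_y = 24 637 cm⁴.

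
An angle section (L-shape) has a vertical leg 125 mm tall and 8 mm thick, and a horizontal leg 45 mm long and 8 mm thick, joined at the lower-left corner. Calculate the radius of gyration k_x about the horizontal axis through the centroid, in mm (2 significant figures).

k_x ≈ 40 mm

Split into non-overlapping primitives; take the origin at the lower-left of the bounding box.
Vertical leg: 8 × 125, A = 1 000 mm², y = 62.5 mm, Ī = 1 302 083 mm⁴.
Horizontal leg (remainder): 37 × 8, A = 296 mm², y = 4 mm, Ī = 1 579 mm⁴.
Centroid: ȳ = ΣA·y / ΣA = 49.14 mm.
Transfer each piece to the horizontal axis through the centroid using Ī + A·d² with d = y − 49.14:
  vertical leg: d = 13.36 mm → contributes +1 480 603 mm⁴
  horizontal leg (remainder): d = -45.14 mm → contributes +604 684 mm⁴
Total I = 2 085 287 mm⁴.
Radius of gyration: k = √(I/A) = √(2 085 287 / 1 296) = 40.11 mm.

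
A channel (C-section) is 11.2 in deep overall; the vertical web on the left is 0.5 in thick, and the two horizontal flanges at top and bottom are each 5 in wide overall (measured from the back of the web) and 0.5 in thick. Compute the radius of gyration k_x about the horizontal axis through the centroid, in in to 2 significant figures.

k_x ≈ 4.3 in

Split into non-overlapping primitives; take the origin at the lower-left of the bounding box.
Web: 0.5 × 11.2, A = 5.6 in², y = 5.6 in, Ī = 58.54 in⁴.
Top flange (beyond web): 4.5 × 0.5, A = 2.25 in², y = 10.95 in, Ī = 0.04688 in⁴.
Bottom flange (beyond web): 4.5 × 0.5, A = 2.25 in², y = 0.25 in, Ī = 0.04688 in⁴.
By symmetry the centroid is at mid-height, ȳ = 5.6 in.
Transfer each piece to the horizontal axis through the centroid using Ī + A·d² with d = y − 5.6:
  web: d = 0 in → contributes +58.54 in⁴
  top flange (beyond web): d = 5.35 in → contributes +64.45 in⁴
  bottom flange (beyond web): d = -5.35 in → contributes +64.45 in⁴
Total I = 187.4 in⁴.
Radius of gyration: k = √(I/A) = √(187.4 / 10.1) = 4.308 in.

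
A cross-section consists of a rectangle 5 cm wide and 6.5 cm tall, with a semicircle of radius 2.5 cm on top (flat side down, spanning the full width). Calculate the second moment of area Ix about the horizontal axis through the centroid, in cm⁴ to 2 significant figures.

Ix ≈ 260 cm⁴

Treat the section as a set of non-overlapping primitives; coordinates are from the bounding-box lower-left.
Rectangular body: 5 × 6.5, A = 32.5 cm², y = 3.25 cm, Ī = 114.4 cm⁴.
Semicircular cap: semicircle r = 2.5, A = 9.817 cm², y = 7.561 cm, Ī = 4.287 cm⁴.
Centroid: ȳ = ΣA·y / ΣA = 4.25 cm.
Transfer each piece to the horizontal axis through the centroid using Ī + A·d² with d = y − 4.25:
  rectangular body: d = -1 cm → contributes +146.9 cm⁴
  semicircular cap: d = 3.311 cm → contributes +111.9 cm⁴
Total I = 258.8 cm⁴.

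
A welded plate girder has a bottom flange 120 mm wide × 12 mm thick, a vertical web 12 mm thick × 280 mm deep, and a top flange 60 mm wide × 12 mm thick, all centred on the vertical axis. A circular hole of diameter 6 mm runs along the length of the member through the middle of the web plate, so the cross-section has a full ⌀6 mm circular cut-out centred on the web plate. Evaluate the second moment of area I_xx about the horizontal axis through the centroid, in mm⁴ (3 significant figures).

I_xx ≈ 6.60 × 10⁷ mm⁴

Decompose the section into non-overlapping parts with the origin at the bottom-left of its bounding rectangle.
Bottom plate: 120 × 12, A = 1 440 mm², y = 6 mm, Ī = 17 280 mm⁴.
Web plate: 12 × 280, A = 3 360 mm², y = 152 mm, Ī = 21 952 000 mm⁴.
Top plate: 60 × 12, A = 720 mm², y = 298 mm, Ī = 8 640 mm⁴.
Hole (subtracted): ⌀6, A = 28.274 mm², y = 152 mm, Ī = 63.617 mm⁴.
Centroid: ȳ = ΣA·y / ΣA = 132.86 mm.
Transfer each piece to the horizontal axis through the centroid using Ī + A·d² with d = y − 132.86:
  bottom plate: d = -126.86 mm → contributes +23 191 305 mm⁴
  web plate: d = 19.142 mm → contributes +23 183 097 mm⁴
  top plate: d = 165.14 mm → contributes +19 644 281 mm⁴
  hole: d = 19.142 mm → contributes −10 423 mm⁴
Total I = 66 008 259 mm⁴.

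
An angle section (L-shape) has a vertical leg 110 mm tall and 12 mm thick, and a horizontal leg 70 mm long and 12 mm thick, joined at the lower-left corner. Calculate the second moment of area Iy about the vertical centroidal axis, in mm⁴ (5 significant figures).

Iy ≈ 7.6920 × 10⁵ mm⁴

Break the section into simple shapes (no overlaps), measuring from the bottom-left corner of the bounding box.
Vertical leg: 12 × 110, A = 1 320 mm², x = 6 mm, Ī = 15 840 mm⁴.
Horizontal leg (remainder): 58 × 12, A = 696 mm², x = 41 mm, Ī = 195 112 mm⁴.
Centroid: x̄ = ΣA·x / ΣA = 18.08333 mm.
Transfer each piece to the vertical centroidal axis using Ī + A·d² with d = x − 18.08333:
  vertical leg: d = -12.08333 mm → contributes +208569.2 mm⁴
  horizontal leg (remainder): d = 22.91667 mm → contributes +560632.8 mm⁴
Total I = 769 202 mm⁴.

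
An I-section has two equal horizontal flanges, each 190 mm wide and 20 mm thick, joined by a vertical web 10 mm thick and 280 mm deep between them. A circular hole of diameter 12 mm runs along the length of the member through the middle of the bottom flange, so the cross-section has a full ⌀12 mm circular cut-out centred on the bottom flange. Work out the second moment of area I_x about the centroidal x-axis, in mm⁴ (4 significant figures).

Break the section into simple shapes (no overlaps), measuring from the bottom-left corner of the bounding box.
Bottom flange: 190 × 20, A = 3 800 mm², y = 10 mm, Ī = 126 667 mm⁴.
Web: 10 × 280, A = 2 800 mm², y = 160 mm, Ī = 18 293 333 mm⁴.
Top flange: 190 × 20, A = 3 800 mm², y = 310 mm, Ī = 126 667 mm⁴.
Hole (subtracted): ⌀12, A = 113.097 mm², y = 10 mm, Ī = 1017.88 mm⁴.
Centroid: ȳ = ΣA·y / ΣA = 161.649 mm.
Transfer each piece to the centroidal x-axis using Ī + A·d² with d = y − 161.649:
  bottom flange: d = -151.649 mm → contributes +87 517 027 mm⁴
  web: d = -1.64915 mm → contributes +18 300 948 mm⁴
  top flange: d = 148.351 mm → contributes +83 756 975 mm⁴
  hole: d = -151.649 mm → contributes −2 601 970 mm⁴
Total I = 186 972 982 mm⁴.

I_x ≈ 1.870 × 10⁸ mm⁴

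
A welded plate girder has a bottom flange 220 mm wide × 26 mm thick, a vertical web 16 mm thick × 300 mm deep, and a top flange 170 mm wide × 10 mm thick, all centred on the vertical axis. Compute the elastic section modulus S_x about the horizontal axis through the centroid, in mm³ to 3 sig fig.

S_x ≈ 8.97 × 10⁵ mm³

Break the section into simple shapes (no overlaps), measuring from the bottom-left corner of the bounding box.
Bottom plate: 220 × 26, A = 5 720 mm², y = 13 mm, Ī = 322 227 mm⁴.
Web plate: 16 × 300, A = 4 800 mm², y = 176 mm, Ī = 36 000 000 mm⁴.
Top plate: 170 × 10, A = 1 700 mm², y = 331 mm, Ī = 14 167 mm⁴.
Centroid: ȳ = ΣA·y / ΣA = 121.27 mm.
Transfer each piece to the horizontal axis through the centroid using Ī + A·d² with d = y − 121.27:
  bottom plate: d = -108.27 mm → contributes +67 368 293 mm⁴
  web plate: d = 54.735 mm → contributes +50 380 344 mm⁴
  top plate: d = 209.73 mm → contributes +74 794 977 mm⁴
Total I = 192 543 614 mm⁴.
Extreme fibre distance c = 214.73 mm; S = I/c = 896 657 mm³.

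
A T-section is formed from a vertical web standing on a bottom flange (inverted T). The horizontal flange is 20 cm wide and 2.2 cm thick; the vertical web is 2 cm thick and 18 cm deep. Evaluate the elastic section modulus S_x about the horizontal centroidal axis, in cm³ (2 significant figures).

S_x ≈ 210 cm³

Break the section into simple shapes (no overlaps), measuring from the bottom-left corner of the bounding box.
Flange: 20 × 2.2, A = 44 cm², y = 1.1 cm, Ī = 17.75 cm⁴.
Web: 2 × 18, A = 36 cm², y = 11.2 cm, Ī = 972 cm⁴.
Centroid: ȳ = ΣA·y / ΣA = 5.645 cm.
Transfer each piece to the horizontal centroidal axis using Ī + A·d² with d = y − 5.645:
  flange: d = -4.545 cm → contributes +926.7 cm⁴
  web: d = 5.555 cm → contributes +2 083 cm⁴
Total I = 3 010 cm⁴.
Extreme fibre distance c = 14.56 cm; S = I/c = 206.8 cm³.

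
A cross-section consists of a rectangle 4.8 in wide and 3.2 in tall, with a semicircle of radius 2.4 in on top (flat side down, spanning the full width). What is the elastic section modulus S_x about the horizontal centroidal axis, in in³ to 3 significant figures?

Decompose the section into non-overlapping parts with the origin at the bottom-left of its bounding rectangle.
Rectangular body: 4.8 × 3.2, A = 15.36 in², y = 1.6 in, Ī = 13.107 in⁴.
Semicircular cap: semicircle r = 2.4, A = 9.0478 in², y = 4.2186 in, Ī = 3.6415 in⁴.
Centroid: ȳ = ΣA·y / ΣA = 2.5707 in.
Transfer each piece to the horizontal centroidal axis using Ī + A·d² with d = y − 2.5707:
  rectangular body: d = -0.97069 in → contributes +27.58 in⁴
  semicircular cap: d = 1.6479 in → contributes +28.211 in⁴
Total I = 55.791 in⁴.
Extreme fibre distance c = 3.0293 in; S = I/c = 18.417 in³.

S_x ≈ 18.4 in³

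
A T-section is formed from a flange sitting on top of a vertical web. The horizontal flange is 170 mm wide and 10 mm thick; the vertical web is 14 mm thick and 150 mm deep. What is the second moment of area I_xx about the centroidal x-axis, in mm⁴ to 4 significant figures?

Treat the section as a set of non-overlapping primitives; coordinates are from the bounding-box lower-left.
Flange: 170 × 10, A = 1 700 mm², y = 155 mm, Ī = 14166.7 mm⁴.
Web: 14 × 150, A = 2 100 mm², y = 75 mm, Ī = 3 937 500 mm⁴.
Centroid: ȳ = ΣA·y / ΣA = 110.789 mm.
Transfer each piece to the centroidal x-axis using Ī + A·d² with d = y − 110.789:
  flange: d = 44.2105 mm → contributes +3 336 937 mm⁴
  web: d = -35.7895 mm → contributes +6 627 361 mm⁴
Total I = 9 964 298 mm⁴.

I_xx ≈ 9.964 × 10⁶ mm⁴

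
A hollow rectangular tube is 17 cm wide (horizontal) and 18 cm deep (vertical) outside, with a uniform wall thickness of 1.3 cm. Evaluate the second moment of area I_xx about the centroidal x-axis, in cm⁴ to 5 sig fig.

I_xx ≈ 3879.3 cm⁴

Break the section into simple shapes (no overlaps), measuring from the bottom-left corner of the bounding box.
Outer rectangle: 17 × 18, A = 306 cm², y = 9 cm, Ī = 8 262 cm⁴.
Inner void (subtracted): 14.4 × 15.4, A = 221.76 cm², y = 9 cm, Ī = 4382.717 cm⁴.
By symmetry the centroid is at mid-height, ȳ = 9 cm.
All pieces are centred on the centroidal x-axis, so I = ΣĪ (holes subtracted) = 3879.283 cm⁴.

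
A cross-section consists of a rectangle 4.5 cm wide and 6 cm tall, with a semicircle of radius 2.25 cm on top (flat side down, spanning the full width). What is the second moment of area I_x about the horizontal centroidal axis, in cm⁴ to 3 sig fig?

Decompose the section into non-overlapping parts with the origin at the bottom-left of its bounding rectangle.
Rectangular body: 4.5 × 6, A = 27 cm², y = 3 cm, Ī = 81 cm⁴.
Semicircular cap: semicircle r = 2.25, A = 7.9522 cm², y = 6.9549 cm, Ī = 2.813 cm⁴.
Centroid: ȳ = ΣA·y / ΣA = 3.8998 cm.
Transfer each piece to the horizontal centroidal axis using Ī + A·d² with d = y − 3.8998:
  rectangular body: d = -0.89981 cm → contributes +102.86 cm⁴
  semicircular cap: d = 3.0551 cm → contributes +77.037 cm⁴
Total I = 179.9 cm⁴.

I_x ≈ 180 cm⁴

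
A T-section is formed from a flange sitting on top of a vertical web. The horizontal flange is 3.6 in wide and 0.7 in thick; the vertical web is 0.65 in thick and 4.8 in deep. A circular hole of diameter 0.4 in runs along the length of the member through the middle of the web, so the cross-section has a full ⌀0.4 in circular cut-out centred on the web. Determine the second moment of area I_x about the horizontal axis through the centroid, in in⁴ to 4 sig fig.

Break the section into simple shapes (no overlaps), measuring from the bottom-left corner of the bounding box.
Flange: 3.6 × 0.7, A = 2.52 in², y = 5.15 in, Ī = 0.1029 in⁴.
Web: 0.65 × 4.8, A = 3.12 in², y = 2.4 in, Ī = 5.9904 in⁴.
Hole (subtracted): ⌀0.4, A = 0.125664 in², y = 2.4 in, Ī = 0.00125664 in⁴.
Centroid: ȳ = ΣA·y / ΣA = 3.65672 in.
Transfer each piece to the horizontal axis through the centroid using Ī + A·d² with d = y − 3.65672:
  flange: d = 1.49328 in → contributes +5.72218 in⁴
  web: d = -1.25672 in → contributes +10.918 in⁴
  hole: d = -1.25672 in → contributes −0.199724 in⁴
Total I = 16.4404 in⁴.

I_x ≈ 16.44 in⁴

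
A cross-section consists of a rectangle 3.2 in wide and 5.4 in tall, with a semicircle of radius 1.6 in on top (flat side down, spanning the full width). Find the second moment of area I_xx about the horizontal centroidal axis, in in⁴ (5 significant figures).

Split into non-overlapping primitives; take the origin at the lower-left of the bounding box.
Rectangular body: 3.2 × 5.4, A = 17.28 in², y = 2.7 in, Ī = 41.9904 in⁴.
Semicircular cap: semicircle r = 1.6, A = 4.021239 in², y = 6.079061 in, Ī = 0.7193032 in⁴.
Centroid: ȳ = ΣA·y / ΣA = 3.337898 in.
Transfer each piece to the horizontal centroidal axis using Ī + A·d² with d = y − 3.337898:
  rectangular body: d = -0.6378977 in → contributes +49.02186 in⁴
  semicircular cap: d = 2.741163 in → contributes +30.9348 in⁴
Total I = 79.95666 in⁴.

I_xx ≈ 79.957 in⁴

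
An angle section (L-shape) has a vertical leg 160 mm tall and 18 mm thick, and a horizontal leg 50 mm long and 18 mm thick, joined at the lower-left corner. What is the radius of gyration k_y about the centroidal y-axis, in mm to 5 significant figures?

Break the section into simple shapes (no overlaps), measuring from the bottom-left corner of the bounding box.
Vertical leg: 18 × 160, A = 2 880 mm², x = 9 mm, Ī = 77 760 mm⁴.
Horizontal leg (remainder): 32 × 18, A = 576 mm², x = 34 mm, Ī = 49 152 mm⁴.
Centroid: x̄ = ΣA·x / ΣA = 13.16667 mm.
Transfer each piece to the centroidal y-axis using Ī + A·d² with d = x − 13.16667:
  vertical leg: d = -4.166667 mm → contributes +127 760 mm⁴
  horizontal leg (remainder): d = 20.83333 mm → contributes +299 152 mm⁴
Total I = 426 912 mm⁴.
Radius of gyration: k = √(I/A) = √(426 912 / 3 456) = 11.11431 mm.

k_y ≈ 11.114 mm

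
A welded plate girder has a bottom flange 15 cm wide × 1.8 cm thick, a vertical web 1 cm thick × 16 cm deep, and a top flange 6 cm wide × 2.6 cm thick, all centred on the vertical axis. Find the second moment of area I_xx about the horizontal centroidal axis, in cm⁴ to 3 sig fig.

I_xx ≈ 3690 cm⁴

Break the section into simple shapes (no overlaps), measuring from the bottom-left corner of the bounding box.
Bottom plate: 15 × 1.8, A = 27 cm², y = 0.9 cm, Ī = 7.29 cm⁴.
Web plate: 1 × 16, A = 16 cm², y = 9.8 cm, Ī = 341.33 cm⁴.
Top plate: 6 × 2.6, A = 15.6 cm², y = 19.1 cm, Ī = 8.788 cm⁴.
Centroid: ȳ = ΣA·y / ΣA = 8.1751 cm.
Transfer each piece to the horizontal centroidal axis using Ī + A·d² with d = y − 8.1751:
  bottom plate: d = -7.2751 cm → contributes +1436.3 cm⁴
  web plate: d = 1.6249 cm → contributes +383.58 cm⁴
  top plate: d = 10.925 cm → contributes +1870.7 cm⁴
Total I = 3690.6 cm⁴.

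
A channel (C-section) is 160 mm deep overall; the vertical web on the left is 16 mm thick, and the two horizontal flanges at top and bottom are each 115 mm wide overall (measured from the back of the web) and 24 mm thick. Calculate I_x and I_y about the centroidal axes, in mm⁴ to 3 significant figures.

Split into non-overlapping primitives; take the origin at the lower-left of the bounding box.
Web: 16 × 160, A = 2 560 mm², y = 80 mm, Ī = 5 461 333 mm⁴.
Top flange (beyond web): 99 × 24, A = 2 376 mm², y = 148 mm, Ī = 114 048 mm⁴.
Bottom flange (beyond web): 99 × 24, A = 2 376 mm², y = 12 mm, Ī = 114 048 mm⁴.
By symmetry the centroid is at mid-height, ȳ = 80 mm.
Transfer each piece to the centroidal x-axis using Ī + A·d² with d = y − 80:
  web: d = 0 mm → contributes +5 461 333 mm⁴
  top flange (beyond web): d = 68 mm → contributes +11 100 672 mm⁴
  bottom flange (beyond web): d = -68 mm → contributes +11 100 672 mm⁴
Total I = 27 662 677 mm⁴.
For the y-axis: x̄ = 45.369 mm.
Repeating about the centroidal y-axis gives I_y = 9 436 483 mm⁴.

I_x ≈ 2.77 × 10⁷ mm⁴, I_y ≈ 9.44 × 10⁶ mm⁴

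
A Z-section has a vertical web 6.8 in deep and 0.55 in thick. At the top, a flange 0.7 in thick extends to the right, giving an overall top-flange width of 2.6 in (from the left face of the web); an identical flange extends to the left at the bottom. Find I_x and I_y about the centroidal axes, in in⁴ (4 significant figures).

I_x ≈ 41.23 in⁴, I_y ≈ 5.950 in⁴

Treat the section as a set of non-overlapping primitives; coordinates are from the bounding-box lower-left.
Web: 0.55 × 6.8, A = 3.74 in², y = 3.4 in, Ī = 14.4115 in⁴.
Top flange (beyond web): 2.05 × 0.7, A = 1.435 in², y = 6.45 in, Ī = 0.0585958 in⁴.
Bottom flange (beyond web): 2.05 × 0.7, A = 1.435 in², y = 0.35 in, Ī = 0.0585958 in⁴.
Centroid: ȳ = ΣA·y / ΣA = 3.4 in.
Transfer each piece to the centroidal x-axis using Ī + A·d² with d = y − 3.4:
  web: d = 0 in → contributes +14.4115 in⁴
  top flange (beyond web): d = 3.05 in → contributes +13.4077 in⁴
  bottom flange (beyond web): d = -3.05 in → contributes +13.4077 in⁴
Total I = 41.2268 in⁴.
For the y-axis: x̄ = 2.325 in.
Repeating about the centroidal y-axis gives I_y = 5.94968 in⁴.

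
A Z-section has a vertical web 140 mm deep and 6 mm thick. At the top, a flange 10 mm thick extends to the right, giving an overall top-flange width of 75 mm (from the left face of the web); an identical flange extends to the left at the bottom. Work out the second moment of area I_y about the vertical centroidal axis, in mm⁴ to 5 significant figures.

I_y ≈ 2.4907 × 10⁶ mm⁴

Split into non-overlapping primitives; take the origin at the lower-left of the bounding box.
Web: 6 × 140, A = 840 mm², x = 72 mm, Ī = 2 520 mm⁴.
Top flange (beyond web): 69 × 10, A = 690 mm², x = 109.5 mm, Ī = 273757.5 mm⁴.
Bottom flange (beyond web): 69 × 10, A = 690 mm², x = 34.5 mm, Ī = 273757.5 mm⁴.
Centroid: x̄ = ΣA·x / ΣA = 72 mm.
Transfer each piece to the vertical centroidal axis using Ī + A·d² with d = x − 72:
  web: d = 0 mm → contributes +2 520 mm⁴
  top flange (beyond web): d = 37.5 mm → contributes +1 244 070 mm⁴
  bottom flange (beyond web): d = -37.5 mm → contributes +1 244 070 mm⁴
Total I = 2 490 660 mm⁴.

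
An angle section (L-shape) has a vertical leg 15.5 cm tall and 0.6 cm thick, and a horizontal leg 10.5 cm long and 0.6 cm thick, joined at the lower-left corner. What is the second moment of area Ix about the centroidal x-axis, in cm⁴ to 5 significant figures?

Treat the section as a set of non-overlapping primitives; coordinates are from the bounding-box lower-left.
Vertical leg: 0.6 × 15.5, A = 9.3 cm², y = 7.75 cm, Ī = 186.1938 cm⁴.
Horizontal leg (remainder): 9.9 × 0.6, A = 5.94 cm², y = 0.3 cm, Ī = 0.1782 cm⁴.
Centroid: ȳ = ΣA·y / ΣA = 4.84626 cm.
Transfer each piece to the centroidal x-axis using Ī + A·d² with d = y − 4.84626:
  vertical leg: d = 2.90374 cm → contributes +264.6086 cm⁴
  horizontal leg (remainder): d = -4.54626 cm → contributes +122.949 cm⁴
Total I = 387.5576 cm⁴.

Ix ≈ 387.56 cm⁴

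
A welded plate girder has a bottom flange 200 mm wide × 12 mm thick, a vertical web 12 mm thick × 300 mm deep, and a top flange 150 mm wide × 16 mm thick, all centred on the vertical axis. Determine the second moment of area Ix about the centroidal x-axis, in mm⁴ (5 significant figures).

Break the section into simple shapes (no overlaps), measuring from the bottom-left corner of the bounding box.
Bottom plate: 200 × 12, A = 2 400 mm², y = 6 mm, Ī = 28 800 mm⁴.
Web plate: 12 × 300, A = 3 600 mm², y = 162 mm, Ī = 27 000 000 mm⁴.
Top plate: 150 × 16, A = 2 400 mm², y = 320 mm, Ī = 51 200 mm⁴.
Centroid: ȳ = ΣA·y / ΣA = 162.5714 mm.
Transfer each piece to the centroidal x-axis using Ī + A·d² with d = y − 162.5714:
  bottom plate: d = -156.5714 mm → contributes +58 863 869 mm⁴
  web plate: d = -0.5714286 mm → contributes +27 001 176 mm⁴
  top plate: d = 157.4286 mm → contributes +59 532 212 mm⁴
Total I = 145 397 257 mm⁴.

Ix ≈ 1.4540 × 10⁸ mm⁴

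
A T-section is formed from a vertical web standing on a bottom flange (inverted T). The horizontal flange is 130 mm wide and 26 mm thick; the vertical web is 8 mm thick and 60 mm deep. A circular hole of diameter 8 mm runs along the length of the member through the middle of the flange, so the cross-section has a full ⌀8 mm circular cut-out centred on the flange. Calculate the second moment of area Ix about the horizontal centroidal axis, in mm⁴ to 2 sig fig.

Ix ≈ 1.1 × 10⁶ mm⁴

Decompose the section into non-overlapping parts with the origin at the bottom-left of its bounding rectangle.
Flange: 130 × 26, A = 3 380 mm², y = 13 mm, Ī = 190 407 mm⁴.
Web: 8 × 60, A = 480 mm², y = 56 mm, Ī = 144 000 mm⁴.
Hole (subtracted): ⌀8, A = 50.27 mm², y = 13 mm, Ī = 201.1 mm⁴.
Centroid: ȳ = ΣA·y / ΣA = 18.42 mm.
Transfer each piece to the horizontal centroidal axis using Ī + A·d² with d = y − 18.42:
  flange: d = -5.418 mm → contributes +289 615 mm⁴
  web: d = 37.58 mm → contributes +821 966 mm⁴
  hole: d = -5.418 mm → contributes −1 676 mm⁴
Total I = 1 109 904 mm⁴.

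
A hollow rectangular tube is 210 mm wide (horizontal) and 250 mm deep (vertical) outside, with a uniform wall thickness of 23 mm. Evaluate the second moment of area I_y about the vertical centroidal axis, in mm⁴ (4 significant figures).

Split into non-overlapping primitives; take the origin at the lower-left of the bounding box.
Outer rectangle: 210 × 250, A = 52 500 mm², x = 105 mm, Ī = 192 937 500 mm⁴.
Inner void (subtracted): 164 × 204, A = 33 456 mm², x = 105 mm, Ī = 74 986 048 mm⁴.
By symmetry the centroid is at mid-width, x̄ = 105 mm.
All pieces are centred on the vertical centroidal axis, so I = ΣĪ (holes subtracted) = 117 951 452 mm⁴.

I_y ≈ 1.180 × 10⁸ mm⁴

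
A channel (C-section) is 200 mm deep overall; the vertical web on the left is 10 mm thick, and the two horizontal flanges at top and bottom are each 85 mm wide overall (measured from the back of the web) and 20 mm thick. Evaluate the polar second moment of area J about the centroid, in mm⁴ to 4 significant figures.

J ≈ 3.466 × 10⁷ mm⁴

Split into non-overlapping primitives; take the origin at the lower-left of the bounding box.
Web: 10 × 200, A = 2 000 mm², y = 100 mm, Ī = 6 666 667 mm⁴.
Top flange (beyond web): 75 × 20, A = 1 500 mm², y = 190 mm, Ī = 50 000 mm⁴.
Bottom flange (beyond web): 75 × 20, A = 1 500 mm², y = 10 mm, Ī = 50 000 mm⁴.
By symmetry the centroid is at mid-height, ȳ = 100 mm.
Transfer each piece to the centroidal x-axis using Ī + A·d² with d = y − 100:
  web: d = 0 mm → contributes +6 666 667 mm⁴
  top flange (beyond web): d = 90 mm → contributes +12 200 000 mm⁴
  bottom flange (beyond web): d = -90 mm → contributes +12 200 000 mm⁴
Total I = 31 066 667 mm⁴.
For the y-axis: x̄ = 30.5 mm.
Repeating about the centroidal y-axis gives I_y = 3 590 417 mm⁴.
Polar second moment: J = I_x + I_y = 34 657 083 mm⁴.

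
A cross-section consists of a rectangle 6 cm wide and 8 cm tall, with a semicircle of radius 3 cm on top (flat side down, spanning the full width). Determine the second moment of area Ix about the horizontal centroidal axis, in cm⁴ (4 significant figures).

Treat the section as a set of non-overlapping primitives; coordinates are from the bounding-box lower-left.
Rectangular body: 6 × 8, A = 48 cm², y = 4 cm, Ī = 256 cm⁴.
Semicircular cap: semicircle r = 3, A = 14.1372 cm², y = 9.27324 cm, Ī = 8.89031 cm⁴.
Centroid: ȳ = ΣA·y / ΣA = 5.19974 cm.
Transfer each piece to the horizontal centroidal axis using Ī + A·d² with d = y − 5.19974:
  rectangular body: d = -1.19974 cm → contributes +325.09 cm⁴
  semicircular cap: d = 4.0735 cm → contributes +243.474 cm⁴
Total I = 568.564 cm⁴.

Ix ≈ 568.6 cm⁴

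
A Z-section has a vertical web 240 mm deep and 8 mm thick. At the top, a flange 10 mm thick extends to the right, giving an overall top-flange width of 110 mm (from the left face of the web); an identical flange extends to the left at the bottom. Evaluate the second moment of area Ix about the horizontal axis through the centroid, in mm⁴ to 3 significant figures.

Treat the section as a set of non-overlapping primitives; coordinates are from the bounding-box lower-left.
Web: 8 × 240, A = 1 920 mm², y = 120 mm, Ī = 9 216 000 mm⁴.
Top flange (beyond web): 102 × 10, A = 1 020 mm², y = 235 mm, Ī = 8 500 mm⁴.
Bottom flange (beyond web): 102 × 10, A = 1 020 mm², y = 5 mm, Ī = 8 500 mm⁴.
Centroid: ȳ = ΣA·y / ΣA = 120 mm.
Transfer each piece to the horizontal axis through the centroid using Ī + A·d² with d = y − 120:
  web: d = 0 mm → contributes +9 216 000 mm⁴
  top flange (beyond web): d = 115 mm → contributes +13 498 000 mm⁴
  bottom flange (beyond web): d = -115 mm → contributes +13 498 000 mm⁴
Total I = 36 212 000 mm⁴.

Ix ≈ 3.62 × 10⁷ mm⁴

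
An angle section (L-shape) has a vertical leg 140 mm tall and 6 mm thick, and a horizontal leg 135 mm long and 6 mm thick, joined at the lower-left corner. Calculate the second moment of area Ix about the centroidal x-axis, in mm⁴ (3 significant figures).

Decompose the section into non-overlapping parts with the origin at the bottom-left of its bounding rectangle.
Vertical leg: 6 × 140, A = 840 mm², y = 70 mm, Ī = 1 372 000 mm⁴.
Horizontal leg (remainder): 129 × 6, A = 774 mm², y = 3 mm, Ī = 2 322 mm⁴.
Centroid: ȳ = ΣA·y / ΣA = 37.87 mm.
Transfer each piece to the centroidal x-axis using Ī + A·d² with d = y − 37.87:
  vertical leg: d = 32.13 mm → contributes +2 239 169 mm⁴
  horizontal leg (remainder): d = -34.87 mm → contributes +943 436 mm⁴
Total I = 3 182 605 mm⁴.

Ix ≈ 3.18 × 10⁶ mm⁴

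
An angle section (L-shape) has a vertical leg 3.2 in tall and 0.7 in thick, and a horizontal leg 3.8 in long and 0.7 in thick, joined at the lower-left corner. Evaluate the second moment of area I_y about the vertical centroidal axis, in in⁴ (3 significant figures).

Split into non-overlapping primitives; take the origin at the lower-left of the bounding box.
Vertical leg: 0.7 × 3.2, A = 2.24 in², x = 0.35 in, Ī = 0.091467 in⁴.
Horizontal leg (remainder): 3.1 × 0.7, A = 2.17 in², x = 2.25 in, Ī = 1.7378 in⁴.
Centroid: x̄ = ΣA·x / ΣA = 1.2849 in.
Transfer each piece to the vertical centroidal axis using Ī + A·d² with d = x − 1.2849:
  vertical leg: d = -0.93492 in → contributes +2.0494 in⁴
  horizontal leg (remainder): d = 0.96508 in → contributes +3.7589 in⁴
Total I = 5.8083 in⁴.

I_y ≈ 5.81 in⁴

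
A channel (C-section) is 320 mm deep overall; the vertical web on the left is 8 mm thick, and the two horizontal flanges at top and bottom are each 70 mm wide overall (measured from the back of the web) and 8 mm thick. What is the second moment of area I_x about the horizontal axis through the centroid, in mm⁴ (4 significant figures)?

I_x ≈ 4.599 × 10⁷ mm⁴

Decompose the section into non-overlapping parts with the origin at the bottom-left of its bounding rectangle.
Web: 8 × 320, A = 2 560 mm², y = 160 mm, Ī = 21 845 333 mm⁴.
Top flange (beyond web): 62 × 8, A = 496 mm², y = 316 mm, Ī = 2645.33 mm⁴.
Bottom flange (beyond web): 62 × 8, A = 496 mm², y = 4 mm, Ī = 2645.33 mm⁴.
By symmetry the centroid is at mid-height, ȳ = 160 mm.
Transfer each piece to the horizontal axis through the centroid using Ī + A·d² with d = y − 160:
  web: d = 0 mm → contributes +21 845 333 mm⁴
  top flange (beyond web): d = 156 mm → contributes +12 073 301 mm⁴
  bottom flange (beyond web): d = -156 mm → contributes +12 073 301 mm⁴
Total I = 45 991 936 mm⁴.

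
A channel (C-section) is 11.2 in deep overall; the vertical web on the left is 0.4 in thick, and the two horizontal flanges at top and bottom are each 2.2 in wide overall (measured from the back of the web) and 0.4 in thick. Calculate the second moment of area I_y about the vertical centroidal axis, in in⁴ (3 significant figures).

I_y ≈ 1.77 in⁴

Treat the section as a set of non-overlapping primitives; coordinates are from the bounding-box lower-left.
Web: 0.4 × 11.2, A = 4.48 in², x = 0.2 in, Ī = 0.059733 in⁴.
Top flange (beyond web): 1.8 × 0.4, A = 0.72 in², x = 1.3 in, Ī = 0.1944 in⁴.
Bottom flange (beyond web): 1.8 × 0.4, A = 0.72 in², x = 1.3 in, Ī = 0.1944 in⁴.
Centroid: x̄ = ΣA·x / ΣA = 0.46757 in.
Transfer each piece to the vertical centroidal axis using Ī + A·d² with d = x − 0.46757:
  web: d = -0.26757 in → contributes +0.38047 in⁴
  top flange (beyond web): d = 0.83243 in → contributes +0.69332 in⁴
  bottom flange (beyond web): d = 0.83243 in → contributes +0.69332 in⁴
Total I = 1.7671 in⁴.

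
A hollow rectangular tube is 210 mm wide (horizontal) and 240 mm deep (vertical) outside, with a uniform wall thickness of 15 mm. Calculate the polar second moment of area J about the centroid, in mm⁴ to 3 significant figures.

Decompose the section into non-overlapping parts with the origin at the bottom-left of its bounding rectangle.
Outer rectangle: 210 × 240, A = 50 400 mm², y = 120 mm, Ī = 241 920 000 mm⁴.
Inner void (subtracted): 180 × 210, A = 37 800 mm², y = 120 mm, Ī = 138 915 000 mm⁴.
By symmetry the centroid is at mid-height, ȳ = 120 mm.
All pieces are centred on the centroidal x-axis, so I = ΣĪ (holes subtracted) = 103 005 000 mm⁴.
Repeating about the centroidal y-axis gives I_y = 83 160 000 mm⁴.
Polar second moment: J = I_x + I_y = 186 165 000 mm⁴.

J ≈ 1.86 × 10⁸ mm⁴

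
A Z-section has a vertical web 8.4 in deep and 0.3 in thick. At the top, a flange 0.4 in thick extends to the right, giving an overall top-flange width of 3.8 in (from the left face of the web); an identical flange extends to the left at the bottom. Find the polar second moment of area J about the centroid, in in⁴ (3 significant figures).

Break the section into simple shapes (no overlaps), measuring from the bottom-left corner of the bounding box.
Web: 0.3 × 8.4, A = 2.52 in², y = 4.2 in, Ī = 14.818 in⁴.
Top flange (beyond web): 3.5 × 0.4, A = 1.4 in², y = 8.2 in, Ī = 0.018667 in⁴.
Bottom flange (beyond web): 3.5 × 0.4, A = 1.4 in², y = 0.2 in, Ī = 0.018667 in⁴.
Centroid: ȳ = ΣA·y / ΣA = 4.2 in.
Transfer each piece to the centroidal x-axis using Ī + A·d² with d = y − 4.2:
  web: d = 0 in → contributes +14.818 in⁴
  top flange (beyond web): d = 4 in → contributes +22.419 in⁴
  bottom flange (beyond web): d = -4 in → contributes +22.419 in⁴
Total I = 59.655 in⁴.
For the y-axis: x̄ = 3.65 in.
Repeating about the centroidal y-axis gives I_y = 12.985 in⁴.
Polar second moment: J = I_x + I_y = 72.64 in⁴.

J ≈ 72.6 in⁴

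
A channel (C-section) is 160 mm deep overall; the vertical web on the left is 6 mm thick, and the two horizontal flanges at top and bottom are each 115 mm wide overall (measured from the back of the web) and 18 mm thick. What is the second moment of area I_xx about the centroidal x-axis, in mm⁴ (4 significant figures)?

I_xx ≈ 2.193 × 10⁷ mm⁴

Break the section into simple shapes (no overlaps), measuring from the bottom-left corner of the bounding box.
Web: 6 × 160, A = 960 mm², y = 80 mm, Ī = 2 048 000 mm⁴.
Top flange (beyond web): 109 × 18, A = 1 962 mm², y = 151 mm, Ī = 52 974 mm⁴.
Bottom flange (beyond web): 109 × 18, A = 1 962 mm², y = 9 mm, Ī = 52 974 mm⁴.
By symmetry the centroid is at mid-height, ȳ = 80 mm.
Transfer each piece to the centroidal x-axis using Ī + A·d² with d = y − 80:
  web: d = 0 mm → contributes +2 048 000 mm⁴
  top flange (beyond web): d = 71 mm → contributes +9 943 416 mm⁴
  bottom flange (beyond web): d = -71 mm → contributes +9 943 416 mm⁴
Total I = 21 934 832 mm⁴.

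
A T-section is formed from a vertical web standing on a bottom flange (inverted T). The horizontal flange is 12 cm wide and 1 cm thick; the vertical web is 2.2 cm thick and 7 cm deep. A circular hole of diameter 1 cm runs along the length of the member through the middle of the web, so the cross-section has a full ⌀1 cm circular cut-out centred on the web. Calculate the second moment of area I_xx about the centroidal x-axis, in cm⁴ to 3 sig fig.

I_xx ≈ 169 cm⁴

Split into non-overlapping primitives; take the origin at the lower-left of the bounding box.
Flange: 12 × 1, A = 12 cm², y = 0.5 cm, Ī = 1 cm⁴.
Web: 2.2 × 7, A = 15.4 cm², y = 4.5 cm, Ī = 62.883 cm⁴.
Hole (subtracted): ⌀1, A = 0.7854 cm², y = 4.5 cm, Ī = 0.049087 cm⁴.
Centroid: ȳ = ΣA·y / ΣA = 2.6965 cm.
Transfer each piece to the centroidal x-axis using Ī + A·d² with d = y − 2.6965:
  flange: d = -2.1965 cm → contributes +58.894 cm⁴
  web: d = 1.8035 cm → contributes +112.97 cm⁴
  hole: d = 1.8035 cm → contributes −2.6037 cm⁴
Total I = 169.27 cm⁴.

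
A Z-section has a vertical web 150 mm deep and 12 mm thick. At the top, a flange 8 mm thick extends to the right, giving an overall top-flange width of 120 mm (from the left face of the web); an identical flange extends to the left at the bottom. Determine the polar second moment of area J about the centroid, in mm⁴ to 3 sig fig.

J ≈ 2.00 × 10⁷ mm⁴

Break the section into simple shapes (no overlaps), measuring from the bottom-left corner of the bounding box.
Web: 12 × 150, A = 1 800 mm², y = 75 mm, Ī = 3 375 000 mm⁴.
Top flange (beyond web): 108 × 8, A = 864 mm², y = 146 mm, Ī = 4 608 mm⁴.
Bottom flange (beyond web): 108 × 8, A = 864 mm², y = 4 mm, Ī = 4 608 mm⁴.
Centroid: ȳ = ΣA·y / ΣA = 75 mm.
Transfer each piece to the centroidal x-axis using Ī + A·d² with d = y − 75:
  web: d = 0 mm → contributes +3 375 000 mm⁴
  top flange (beyond web): d = 71 mm → contributes +4 360 032 mm⁴
  bottom flange (beyond web): d = -71 mm → contributes +4 360 032 mm⁴
Total I = 12 095 064 mm⁴.
For the y-axis: x̄ = 114 mm.
Repeating about the centroidal y-axis gives I_y = 7 922 016 mm⁴.
Polar second moment: J = I_x + I_y = 20 017 080 mm⁴.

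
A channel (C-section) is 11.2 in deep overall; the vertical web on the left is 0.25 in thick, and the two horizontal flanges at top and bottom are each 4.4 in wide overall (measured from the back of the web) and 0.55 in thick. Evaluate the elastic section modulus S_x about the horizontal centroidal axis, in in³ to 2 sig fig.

S_x ≈ 28 in³

Decompose the section into non-overlapping parts with the origin at the bottom-left of its bounding rectangle.
Web: 0.25 × 11.2, A = 2.8 in², y = 5.6 in, Ī = 29.27 in⁴.
Top flange (beyond web): 4.15 × 0.55, A = 2.283 in², y = 10.93 in, Ī = 0.05754 in⁴.
Bottom flange (beyond web): 4.15 × 0.55, A = 2.283 in², y = 0.275 in, Ī = 0.05754 in⁴.
By symmetry the centroid is at mid-height, ȳ = 5.6 in.
Transfer each piece to the horizontal centroidal axis using Ī + A·d² with d = y − 5.6:
  web: d = 0 in → contributes +29.27 in⁴
  top flange (beyond web): d = 5.325 in → contributes +64.78 in⁴
  bottom flange (beyond web): d = -5.325 in → contributes +64.78 in⁴
Total I = 158.8 in⁴.
Extreme fibre distance c = 5.6 in; S = I/c = 28.36 in³.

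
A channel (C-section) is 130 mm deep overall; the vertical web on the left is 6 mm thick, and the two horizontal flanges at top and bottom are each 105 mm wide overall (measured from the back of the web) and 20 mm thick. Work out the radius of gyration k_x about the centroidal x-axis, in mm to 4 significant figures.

Treat the section as a set of non-overlapping primitives; coordinates are from the bounding-box lower-left.
Web: 6 × 130, A = 780 mm², y = 65 mm, Ī = 1 098 500 mm⁴.
Top flange (beyond web): 99 × 20, A = 1 980 mm², y = 120 mm, Ī = 66 000 mm⁴.
Bottom flange (beyond web): 99 × 20, A = 1 980 mm², y = 10 mm, Ī = 66 000 mm⁴.
By symmetry the centroid is at mid-height, ȳ = 65 mm.
Transfer each piece to the centroidal x-axis using Ī + A·d² with d = y − 65:
  web: d = 0 mm → contributes +1 098 500 mm⁴
  top flange (beyond web): d = 55 mm → contributes +6 055 500 mm⁴
  bottom flange (beyond web): d = -55 mm → contributes +6 055 500 mm⁴
Total I = 13 209 500 mm⁴.
Radius of gyration: k = √(I/A) = √(13 209 500 / 4 740) = 52.7903 mm.

k_x ≈ 52.79 mm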